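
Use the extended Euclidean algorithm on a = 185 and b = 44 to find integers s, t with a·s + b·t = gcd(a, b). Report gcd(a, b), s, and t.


Euclidean algorithm on (185, 44) — divide until remainder is 0:
  185 = 4 · 44 + 9
  44 = 4 · 9 + 8
  9 = 1 · 8 + 1
  8 = 8 · 1 + 0
gcd(185, 44) = 1.
Track Bezout coefficients alongside the remainders: start with r₀ = 185 = a·1 + b·0 (s = 1, t = 0) and r₁ = 44 = a·0 + b·1 (s = 0, t = 1); each new remainder r_{k+1} = r_{k-1} − q_k·r_k inherits s_{k+1} = s_{k-1} − q_k·s_k, t_{k+1} = t_{k-1} − q_k·t_k, so r_k = a·s_k + b·t_k at every step:
  q = 4: r = 9, s = 1 − 4·0 = 1, t = 0 − 4·1 = -4  (check: 185·1 + 44·(-4) = 9)
  q = 4: r = 8, s = 0 − 4·1 = -4, t = 1 − 4·(-4) = 17  (check: 185·(-4) + 44·17 = 8)
  q = 1: r = 1, s = 1 − 1·(-4) = 5, t = -4 − 1·17 = -21  (check: 185·5 + 44·(-21) = 1)
The row with r = 1 (the gcd) gives the Bezout coefficients s = 5, t = -21.
Result: 185 · (5) + 44 · (-21) = 1.

gcd(185, 44) = 1; s = 5, t = -21 (check: 185·5 + 44·(-21) = 1).


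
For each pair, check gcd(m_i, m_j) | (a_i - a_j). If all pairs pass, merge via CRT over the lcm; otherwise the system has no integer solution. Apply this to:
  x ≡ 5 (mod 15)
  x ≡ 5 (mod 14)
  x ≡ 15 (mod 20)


Moduli 15, 14, 20 are not pairwise coprime, so CRT works modulo lcm(m_i) when all pairwise compatibility conditions hold.
Pairwise compatibility: gcd(m_i, m_j) must divide a_i - a_j for every pair.
Merge one congruence at a time:
  Start: x ≡ 5 (mod 15).
  Combine with x ≡ 5 (mod 14): gcd(15, 14) = 1; 5 - 5 = 0, which IS divisible by 1, so compatible.
    Write x = 5 + 15·t and substitute into x ≡ 5 (mod 14): 15·t ≡ 5 − 5 = 0 (mod 14).
    Reduce coefficients mod 14: 1·t ≡ 0 (mod 14).
    So t ≡ 0 (mod 14).
    Then x = 5 + 15·0 = 5, valid modulo lcm(15, 14) = 210: x ≡ 5 (mod 210).
  Combine with x ≡ 15 (mod 20): gcd(210, 20) = 10; 15 - 5 = 10, which IS divisible by 10, so compatible.
    Write x = 5 + 210·t and substitute into x ≡ 15 (mod 20): 210·t ≡ 15 − 5 = 10 (mod 20).
    Divide the congruence (and modulus) by g = 10: 21·t ≡ 1 (mod 2).
    Reduce coefficients mod 2: 1·t ≡ 1 (mod 2).
    So t ≡ 1 (mod 2).
    Then x = 5 + 210·1 = 215, valid modulo lcm(210, 20) = 420: x ≡ 215 (mod 420).
Verify: 215 mod 15 = 5, 215 mod 14 = 5, 215 mod 20 = 15.

x ≡ 215 (mod 420).


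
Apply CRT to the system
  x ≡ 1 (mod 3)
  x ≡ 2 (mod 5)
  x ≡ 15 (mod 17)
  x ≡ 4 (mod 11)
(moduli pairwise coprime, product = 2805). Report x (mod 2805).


Product of moduli M = 3 · 5 · 17 · 11 = 2805.
Merge one congruence at a time:
  Start: x ≡ 1 (mod 3).
  Combine with x ≡ 2 (mod 5); new modulus lcm = 15.
    Write x = 1 + 3·t and substitute into x ≡ 2 (mod 5): 3·t ≡ 2 − 1 = 1 (mod 5).
    The inverse of 3 mod 5 is 2 (since 3·2 = 6 = 1·5 + 1), so t ≡ 2·1 = 2 ≡ 2 (mod 5).
    Then x = 1 + 3·2 = 7, valid modulo lcm(3, 5) = 15: x ≡ 7 (mod 15).
  Combine with x ≡ 15 (mod 17); new modulus lcm = 255.
    Write x = 7 + 15·t and substitute into x ≡ 15 (mod 17): 15·t ≡ 15 − 7 = 8 (mod 17).
    The inverse of 15 mod 17 is 8 (since 15·8 = 120 = 7·17 + 1), so t ≡ 8·8 = 64 ≡ 13 (mod 17).
    Then x = 7 + 15·13 = 202, valid modulo lcm(15, 17) = 255: x ≡ 202 (mod 255).
  Combine with x ≡ 4 (mod 11); new modulus lcm = 2805.
    Write x = 202 + 255·t and substitute into x ≡ 4 (mod 11): 255·t ≡ 4 − 202 = -198 (mod 11).
    Reduce coefficients mod 11: 2·t ≡ 0 (mod 11).
    The inverse of 2 mod 11 is 6 (since 2·6 = 12 = 1·11 + 1), so t ≡ 6·0 = 0 ≡ 0 (mod 11).
    Then x = 202 + 255·0 = 202, valid modulo lcm(255, 11) = 2805: x ≡ 202 (mod 2805).
Verify against each original: 202 mod 3 = 1, 202 mod 5 = 2, 202 mod 17 = 15, 202 mod 11 = 4.

x ≡ 202 (mod 2805).


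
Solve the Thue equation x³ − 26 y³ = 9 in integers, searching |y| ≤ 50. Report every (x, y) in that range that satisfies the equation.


The equation is x³ - 26y³ = 9. For fixed y, x³ = 26·y³ + 9, so a solution requires the RHS to be a perfect cube.
Strategy: iterate y from -50 to 50, compute RHS = 26·y³ + 9, and check whether it is a (positive or negative) perfect cube.
Check small values of y:
  y = 0: RHS = 9 is not a perfect cube.
  y = 1: RHS = 35 is not a perfect cube.
  y = -1: RHS = -17 is not a perfect cube.
  y = 2: RHS = 217 is not a perfect cube.
  y = -2: RHS = -199 is not a perfect cube.
  y = 3: RHS = 711 is not a perfect cube.
  y = -3: RHS = -693 is not a perfect cube.
Continuing the search up to |y| = 50 finds no solutions either.
No (x, y) in the scanned range satisfies the equation.

No integer solutions with |y| ≤ 50.


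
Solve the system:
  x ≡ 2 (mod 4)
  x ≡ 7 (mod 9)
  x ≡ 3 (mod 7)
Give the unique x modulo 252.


Moduli 4, 9, 7 are pairwise coprime; by CRT there is a unique solution modulo M = 4 · 9 · 7 = 252.
Solve pairwise, accumulating the modulus:
  Start with x ≡ 2 (mod 4).
  Combine with x ≡ 7 (mod 9): since gcd(4, 9) = 1, we get a unique residue mod 36.
    Write x = 2 + 4·t and substitute into x ≡ 7 (mod 9): 4·t ≡ 7 − 2 = 5 (mod 9).
    The inverse of 4 mod 9 is 7 (since 4·7 = 28 = 3·9 + 1), so t ≡ 7·5 = 35 ≡ 8 (mod 9).
    Then x = 2 + 4·8 = 34, valid modulo lcm(4, 9) = 36: x ≡ 34 (mod 36).
  Combine with x ≡ 3 (mod 7): since gcd(36, 7) = 1, we get a unique residue mod 252.
    Write x = 34 + 36·t and substitute into x ≡ 3 (mod 7): 36·t ≡ 3 − 34 = -31 (mod 7).
    Reduce coefficients mod 7: 1·t ≡ 4 (mod 7).
    So t ≡ 4 (mod 7).
    Then x = 34 + 36·4 = 178, valid modulo lcm(36, 7) = 252: x ≡ 178 (mod 252).
Verify: 178 mod 4 = 2 ✓, 178 mod 9 = 7 ✓, 178 mod 7 = 3 ✓.

x ≡ 178 (mod 252).


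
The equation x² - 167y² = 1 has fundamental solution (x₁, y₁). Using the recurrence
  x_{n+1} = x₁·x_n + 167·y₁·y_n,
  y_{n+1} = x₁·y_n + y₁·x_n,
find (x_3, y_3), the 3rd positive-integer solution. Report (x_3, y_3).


Step 1: Find the fundamental solution (x₁, y₁) of x² - 167y² = 1.
  Expand √167 as a continued fraction. a₀ = ⌊√167⌋ = 12; iterate m_{k+1} = d_k·a_k − m_k, d_{k+1} = (167 − m_{k+1}²)/d_k, a_{k+1} = ⌊(a₀ + m_{k+1})/d_{k+1}⌋ (starting m₀ = 0, d₀ = 1), with convergents p_k = a_k·p_{k-1} + p_{k-2}, q_k = a_k·q_{k-1} + q_{k-2} (p₋₁ = 1, q₋₁ = 0):
  k = 0: a₀ = 12; p₀/q₀ = 12/1; p₀² − 167·q₀² = 144 − 167 = -23.
  k = 1: m = 12, d = 23, a = ⌊(12 + 12)/23⌋ = 1; p/q = (1·12 + 1)/(1·1 + 0) = 13/1; p² − 167·q² = 169 − 167 = 2.
  k = 2: m = 11, d = 2, a = ⌊(12 + 11)/2⌋ = 11; p/q = (11·13 + 12)/(11·1 + 1) = 155/12; p² − 167·q² = 24025 − 24048 = -23.
  k = 3: m = 11, d = 23, a = ⌊(12 + 11)/23⌋ = 1; p/q = (1·155 + 13)/(1·12 + 1) = 168/13; p² − 167·q² = 28224 − 28223 = 1.
  The first convergent with p² − 167·q² = 1 gives the fundamental solution (x₁, y₁) = (168, 13).
Step 2: Apply the recurrence (x_{n+1}, y_{n+1}) = (x₁x_n + 167y₁y_n, x₁y_n + y₁x_n) repeatedly.
  From (x_1, y_1) = (168, 13): x_2 = 168·168 + 167·13·13 = 56447; y_2 = 168·13 + 13·168 = 4368.
  From (x_2, y_2) = (56447, 4368): x_3 = 168·56447 + 167·13·4368 = 18966024; y_3 = 168·4368 + 13·56447 = 1467635.
Step 3: Verify x_3² - 167·y_3² = 359710066368576 - 359710066368575 = 1 (should be 1). ✓

(x_1, y_1) = (168, 13); (x_3, y_3) = (18966024, 1467635).


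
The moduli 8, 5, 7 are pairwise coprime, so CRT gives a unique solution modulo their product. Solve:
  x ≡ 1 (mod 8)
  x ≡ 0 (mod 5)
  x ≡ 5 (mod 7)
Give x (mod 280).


Moduli 8, 5, 7 are pairwise coprime; by CRT there is a unique solution modulo M = 8 · 5 · 7 = 280.
Solve pairwise, accumulating the modulus:
  Start with x ≡ 1 (mod 8).
  Combine with x ≡ 0 (mod 5): since gcd(8, 5) = 1, we get a unique residue mod 40.
    Write x = 1 + 8·t and substitute into x ≡ 0 (mod 5): 8·t ≡ 0 − 1 = -1 (mod 5).
    Reduce coefficients mod 5: 3·t ≡ 4 (mod 5).
    The inverse of 3 mod 5 is 2 (since 3·2 = 6 = 1·5 + 1), so t ≡ 2·4 = 8 ≡ 3 (mod 5).
    Then x = 1 + 8·3 = 25, valid modulo lcm(8, 5) = 40: x ≡ 25 (mod 40).
  Combine with x ≡ 5 (mod 7): since gcd(40, 7) = 1, we get a unique residue mod 280.
    Write x = 25 + 40·t and substitute into x ≡ 5 (mod 7): 40·t ≡ 5 − 25 = -20 (mod 7).
    Reduce coefficients mod 7: 5·t ≡ 1 (mod 7).
    The inverse of 5 mod 7 is 3 (since 5·3 = 15 = 2·7 + 1), so t ≡ 3·1 = 3 ≡ 3 (mod 7).
    Then x = 25 + 40·3 = 145, valid modulo lcm(40, 7) = 280: x ≡ 145 (mod 280).
Verify: 145 mod 8 = 1 ✓, 145 mod 5 = 0 ✓, 145 mod 7 = 5 ✓.

x ≡ 145 (mod 280).


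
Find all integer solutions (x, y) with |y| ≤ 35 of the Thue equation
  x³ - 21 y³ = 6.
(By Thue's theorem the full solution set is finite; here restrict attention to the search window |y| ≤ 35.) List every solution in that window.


The equation is x³ - 21y³ = 6. For fixed y, x³ = 21·y³ + 6, so a solution requires the RHS to be a perfect cube.
Strategy: iterate y from -35 to 35, compute RHS = 21·y³ + 6, and check whether it is a (positive or negative) perfect cube.
Check small values of y:
  y = 0: RHS = 6 is not a perfect cube.
  y = 1: RHS = 27 = (3)³ ⇒ x = 3 works.
  y = -1: RHS = -15 is not a perfect cube.
  y = 2: RHS = 174 is not a perfect cube.
  y = -2: RHS = -162 is not a perfect cube.
  y = 3: RHS = 573 is not a perfect cube.
  y = -3: RHS = -561 is not a perfect cube.
Continuing the search up to |y| = 35 finds no further solutions beyond those listed.
Collected solutions: (3, 1).

Solutions (with |y| ≤ 35): (3, 1).


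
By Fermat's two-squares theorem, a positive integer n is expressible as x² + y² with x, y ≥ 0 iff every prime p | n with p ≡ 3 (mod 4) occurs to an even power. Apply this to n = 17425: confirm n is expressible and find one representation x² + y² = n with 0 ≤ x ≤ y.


Step 1: Factor n = 17425 = 5^2 · 17 · 41.
Step 2: Check the mod-4 condition on each prime factor: 5 ≡ 1 (mod 4), exponent 2; 17 ≡ 1 (mod 4), exponent 1; 41 ≡ 1 (mod 4), exponent 1.
All primes ≡ 3 (mod 4) appear to even exponent (or don't appear), so by the two-squares theorem n IS expressible as a sum of two squares.
Step 3: Build a representation. Group n = k² · m with k = 5 and m = 17 · 41 = 697 (a product of primes ≡ 1 (mod 4)); a representation of m scales to one of n via (k·x)² + (k·y)² = k²(x² + y²). Each prime p ≡ 1 (mod 4) is itself a sum of two squares; find a² by testing p − a² for a perfect square:
  17: 17 − 1² = 16 = 4² ⇒ 17 = 1² + 4².
  41: 41 − 1² = 40, 41 − 2² = 37, 41 − 3² = 32, 41 − 4² = 25 = 5² ⇒ 41 = 4² + 5².
  Combine using the Brahmagupta–Fibonacci identity (a² + b²)(c² + d²) = (ac − bd)² + (ad + bc)² = (ac + bd)² + (ad − bc)²:
  17 · 41 = 697: from (1² + 4²)(4² + 5²), take (1·4 − 4·5, 1·5 + 4·4) = (4 − 20, 5 + 16) = (-16, 21); dropping signs (only squares matter) gives (16, 21); check 16² + 21² = 256 + 441 = 697 ✓.
  Scale by k = 5: (5·16, 5·21) = (80, 105).
Step 4: Order so x ≤ y and verify: 80² + 105² = 6400 + 11025 = 17425 = n. ✓

n = 17425 = 80² + 105² (one valid representation with x ≤ y).


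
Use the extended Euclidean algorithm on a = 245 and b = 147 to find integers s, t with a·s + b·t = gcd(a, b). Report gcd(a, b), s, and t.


Euclidean algorithm on (245, 147) — divide until remainder is 0:
  245 = 1 · 147 + 98
  147 = 1 · 98 + 49
  98 = 2 · 49 + 0
gcd(245, 147) = 49.
Track Bezout coefficients alongside the remainders: start with r₀ = 245 = a·1 + b·0 (s = 1, t = 0) and r₁ = 147 = a·0 + b·1 (s = 0, t = 1); each new remainder r_{k+1} = r_{k-1} − q_k·r_k inherits s_{k+1} = s_{k-1} − q_k·s_k, t_{k+1} = t_{k-1} − q_k·t_k, so r_k = a·s_k + b·t_k at every step:
  q = 1: r = 98, s = 1 − 1·0 = 1, t = 0 − 1·1 = -1  (check: 245·1 + 147·(-1) = 98)
  q = 1: r = 49, s = 0 − 1·1 = -1, t = 1 − 1·(-1) = 2  (check: 245·(-1) + 147·2 = 49)
The row with r = 49 (the gcd) gives the Bezout coefficients s = -1, t = 2.
Result: 245 · (-1) + 147 · (2) = 49.

gcd(245, 147) = 49; s = -1, t = 2 (check: 245·(-1) + 147·2 = 49).


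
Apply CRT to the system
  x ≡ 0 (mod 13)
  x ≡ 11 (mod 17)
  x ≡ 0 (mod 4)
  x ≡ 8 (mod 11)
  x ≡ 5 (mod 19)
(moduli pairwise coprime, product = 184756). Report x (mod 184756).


Product of moduli M = 13 · 17 · 4 · 11 · 19 = 184756.
Merge one congruence at a time:
  Start: x ≡ 0 (mod 13).
  Combine with x ≡ 11 (mod 17); new modulus lcm = 221.
    Write x = 0 + 13·t and substitute into x ≡ 11 (mod 17): 13·t ≡ 11 − 0 = 11 (mod 17).
    The inverse of 13 mod 17 is 4 (since 13·4 = 52 = 3·17 + 1), so t ≡ 4·11 = 44 ≡ 10 (mod 17).
    Then x = 0 + 13·10 = 130, valid modulo lcm(13, 17) = 221: x ≡ 130 (mod 221).
  Combine with x ≡ 0 (mod 4); new modulus lcm = 884.
    Write x = 130 + 221·t and substitute into x ≡ 0 (mod 4): 221·t ≡ 0 − 130 = -130 (mod 4).
    Reduce coefficients mod 4: 1·t ≡ 2 (mod 4).
    So t ≡ 2 (mod 4).
    Then x = 130 + 221·2 = 572, valid modulo lcm(221, 4) = 884: x ≡ 572 (mod 884).
  Combine with x ≡ 8 (mod 11); new modulus lcm = 9724.
    Write x = 572 + 884·t and substitute into x ≡ 8 (mod 11): 884·t ≡ 8 − 572 = -564 (mod 11).
    Reduce coefficients mod 11: 4·t ≡ 8 (mod 11).
    The inverse of 4 mod 11 is 3 (since 4·3 = 12 = 1·11 + 1), so t ≡ 3·8 = 24 ≡ 2 (mod 11).
    Then x = 572 + 884·2 = 2340, valid modulo lcm(884, 11) = 9724: x ≡ 2340 (mod 9724).
  Combine with x ≡ 5 (mod 19); new modulus lcm = 184756.
    Write x = 2340 + 9724·t and substitute into x ≡ 5 (mod 19): 9724·t ≡ 5 − 2340 = -2335 (mod 19).
    Reduce coefficients mod 19: 15·t ≡ 2 (mod 19).
    The inverse of 15 mod 19 is 14 (since 15·14 = 210 = 11·19 + 1), so t ≡ 14·2 = 28 ≡ 9 (mod 19).
    Then x = 2340 + 9724·9 = 89856, valid modulo lcm(9724, 19) = 184756: x ≡ 89856 (mod 184756).
Verify against each original: 89856 mod 13 = 0, 89856 mod 17 = 11, 89856 mod 4 = 0, 89856 mod 11 = 8, 89856 mod 19 = 5.

x ≡ 89856 (mod 184756).


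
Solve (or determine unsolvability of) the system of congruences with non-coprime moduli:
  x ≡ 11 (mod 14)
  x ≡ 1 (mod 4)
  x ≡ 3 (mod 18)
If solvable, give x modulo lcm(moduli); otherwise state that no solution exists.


Moduli 14, 4, 18 are not pairwise coprime, so CRT works modulo lcm(m_i) when all pairwise compatibility conditions hold.
Pairwise compatibility: gcd(m_i, m_j) must divide a_i - a_j for every pair.
Merge one congruence at a time:
  Start: x ≡ 11 (mod 14).
  Combine with x ≡ 1 (mod 4): gcd(14, 4) = 2; 1 - 11 = -10, which IS divisible by 2, so compatible.
    Write x = 11 + 14·t and substitute into x ≡ 1 (mod 4): 14·t ≡ 1 − 11 = -10 (mod 4).
    Divide the congruence (and modulus) by g = 2: 7·t ≡ -5 (mod 2).
    Reduce coefficients mod 2: 1·t ≡ 1 (mod 2).
    So t ≡ 1 (mod 2).
    Then x = 11 + 14·1 = 25, valid modulo lcm(14, 4) = 28: x ≡ 25 (mod 28).
  Combine with x ≡ 3 (mod 18): gcd(28, 18) = 2; 3 - 25 = -22, which IS divisible by 2, so compatible.
    Write x = 25 + 28·t and substitute into x ≡ 3 (mod 18): 28·t ≡ 3 − 25 = -22 (mod 18).
    Divide the congruence (and modulus) by g = 2: 14·t ≡ -11 (mod 9).
    Reduce coefficients mod 9: 5·t ≡ 7 (mod 9).
    The inverse of 5 mod 9 is 2 (since 5·2 = 10 = 1·9 + 1), so t ≡ 2·7 = 14 ≡ 5 (mod 9).
    Then x = 25 + 28·5 = 165, valid modulo lcm(28, 18) = 252: x ≡ 165 (mod 252).
Verify: 165 mod 14 = 11, 165 mod 4 = 1, 165 mod 18 = 3.

x ≡ 165 (mod 252).


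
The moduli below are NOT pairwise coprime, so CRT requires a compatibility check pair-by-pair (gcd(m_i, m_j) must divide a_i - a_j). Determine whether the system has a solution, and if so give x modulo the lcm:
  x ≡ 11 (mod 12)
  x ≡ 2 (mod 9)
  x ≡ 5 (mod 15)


Moduli 12, 9, 15 are not pairwise coprime, so CRT works modulo lcm(m_i) when all pairwise compatibility conditions hold.
Pairwise compatibility: gcd(m_i, m_j) must divide a_i - a_j for every pair.
Merge one congruence at a time:
  Start: x ≡ 11 (mod 12).
  Combine with x ≡ 2 (mod 9): gcd(12, 9) = 3; 2 - 11 = -9, which IS divisible by 3, so compatible.
    Write x = 11 + 12·t and substitute into x ≡ 2 (mod 9): 12·t ≡ 2 − 11 = -9 (mod 9).
    Divide the congruence (and modulus) by g = 3: 4·t ≡ -3 (mod 3).
    Reduce coefficients mod 3: 1·t ≡ 0 (mod 3).
    So t ≡ 0 (mod 3).
    Then x = 11 + 12·0 = 11, valid modulo lcm(12, 9) = 36: x ≡ 11 (mod 36).
  Combine with x ≡ 5 (mod 15): gcd(36, 15) = 3; 5 - 11 = -6, which IS divisible by 3, so compatible.
    Write x = 11 + 36·t and substitute into x ≡ 5 (mod 15): 36·t ≡ 5 − 11 = -6 (mod 15).
    Divide the congruence (and modulus) by g = 3: 12·t ≡ -2 (mod 5).
    Reduce coefficients mod 5: 2·t ≡ 3 (mod 5).
    The inverse of 2 mod 5 is 3 (since 2·3 = 6 = 1·5 + 1), so t ≡ 3·3 = 9 ≡ 4 (mod 5).
    Then x = 11 + 36·4 = 155, valid modulo lcm(36, 15) = 180: x ≡ 155 (mod 180).
Verify: 155 mod 12 = 11, 155 mod 9 = 2, 155 mod 15 = 5.

x ≡ 155 (mod 180).


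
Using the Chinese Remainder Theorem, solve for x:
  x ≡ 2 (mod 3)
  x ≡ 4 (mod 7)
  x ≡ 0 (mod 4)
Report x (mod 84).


Moduli 3, 7, 4 are pairwise coprime; by CRT there is a unique solution modulo M = 3 · 7 · 4 = 84.
Solve pairwise, accumulating the modulus:
  Start with x ≡ 2 (mod 3).
  Combine with x ≡ 4 (mod 7): since gcd(3, 7) = 1, we get a unique residue mod 21.
    Write x = 2 + 3·t and substitute into x ≡ 4 (mod 7): 3·t ≡ 4 − 2 = 2 (mod 7).
    The inverse of 3 mod 7 is 5 (since 3·5 = 15 = 2·7 + 1), so t ≡ 5·2 = 10 ≡ 3 (mod 7).
    Then x = 2 + 3·3 = 11, valid modulo lcm(3, 7) = 21: x ≡ 11 (mod 21).
  Combine with x ≡ 0 (mod 4): since gcd(21, 4) = 1, we get a unique residue mod 84.
    Write x = 11 + 21·t and substitute into x ≡ 0 (mod 4): 21·t ≡ 0 − 11 = -11 (mod 4).
    Reduce coefficients mod 4: 1·t ≡ 1 (mod 4).
    So t ≡ 1 (mod 4).
    Then x = 11 + 21·1 = 32, valid modulo lcm(21, 4) = 84: x ≡ 32 (mod 84).
Verify: 32 mod 3 = 2 ✓, 32 mod 7 = 4 ✓, 32 mod 4 = 0 ✓.

x ≡ 32 (mod 84).


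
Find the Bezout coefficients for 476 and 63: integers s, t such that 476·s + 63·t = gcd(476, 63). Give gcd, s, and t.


Euclidean algorithm on (476, 63) — divide until remainder is 0:
  476 = 7 · 63 + 35
  63 = 1 · 35 + 28
  35 = 1 · 28 + 7
  28 = 4 · 7 + 0
gcd(476, 63) = 7.
Track Bezout coefficients alongside the remainders: start with r₀ = 476 = a·1 + b·0 (s = 1, t = 0) and r₁ = 63 = a·0 + b·1 (s = 0, t = 1); each new remainder r_{k+1} = r_{k-1} − q_k·r_k inherits s_{k+1} = s_{k-1} − q_k·s_k, t_{k+1} = t_{k-1} − q_k·t_k, so r_k = a·s_k + b·t_k at every step:
  q = 7: r = 35, s = 1 − 7·0 = 1, t = 0 − 7·1 = -7  (check: 476·1 + 63·(-7) = 35)
  q = 1: r = 28, s = 0 − 1·1 = -1, t = 1 − 1·(-7) = 8  (check: 476·(-1) + 63·8 = 28)
  q = 1: r = 7, s = 1 − 1·(-1) = 2, t = -7 − 1·8 = -15  (check: 476·2 + 63·(-15) = 7)
The row with r = 7 (the gcd) gives the Bezout coefficients s = 2, t = -15.
Result: 476 · (2) + 63 · (-15) = 7.

gcd(476, 63) = 7; s = 2, t = -15 (check: 476·2 + 63·(-15) = 7).


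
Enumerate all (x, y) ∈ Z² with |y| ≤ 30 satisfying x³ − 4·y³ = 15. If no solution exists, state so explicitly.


The equation is x³ - 4y³ = 15. For fixed y, x³ = 4·y³ + 15, so a solution requires the RHS to be a perfect cube.
Strategy: iterate y from -30 to 30, compute RHS = 4·y³ + 15, and check whether it is a (positive or negative) perfect cube.
Check small values of y:
  y = 0: RHS = 15 is not a perfect cube.
  y = 1: RHS = 19 is not a perfect cube.
  y = -1: RHS = 11 is not a perfect cube.
  y = 2: RHS = 47 is not a perfect cube.
  y = -2: RHS = -17 is not a perfect cube.
  y = 3: RHS = 123 is not a perfect cube.
  y = -3: RHS = -93 is not a perfect cube.
Continuing the search up to |y| = 30 finds no solutions either.
No (x, y) in the scanned range satisfies the equation.

No integer solutions with |y| ≤ 30.


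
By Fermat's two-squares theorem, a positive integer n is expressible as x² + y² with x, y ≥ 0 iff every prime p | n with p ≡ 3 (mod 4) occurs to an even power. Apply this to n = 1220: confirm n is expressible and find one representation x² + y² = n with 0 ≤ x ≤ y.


Step 1: Factor n = 1220 = 2^2 · 5 · 61.
Step 2: Check the mod-4 condition on each prime factor: 2 = 2 (special); 5 ≡ 1 (mod 4), exponent 1; 61 ≡ 1 (mod 4), exponent 1.
All primes ≡ 3 (mod 4) appear to even exponent (or don't appear), so by the two-squares theorem n IS expressible as a sum of two squares.
Step 3: Build a representation. Group n = k² · m with k = 2 and m = 5 · 61 = 305 (a product of primes ≡ 1 (mod 4)); a representation of m scales to one of n via (k·x)² + (k·y)² = k²(x² + y²). Each prime p ≡ 1 (mod 4) is itself a sum of two squares; find a² by testing p − a² for a perfect square:
  5: 5 − 1² = 4 = 2² ⇒ 5 = 1² + 2².
  61: 61 − 1² = 60, 61 − 2² = 57, 61 − 3² = 52, 61 − 4² = 45, 61 − 5² = 36 = 6² ⇒ 61 = 5² + 6².
  Combine using the Brahmagupta–Fibonacci identity (a² + b²)(c² + d²) = (ac − bd)² + (ad + bc)² = (ac + bd)² + (ad − bc)²:
  5 · 61 = 305: from (1² + 2²)(5² + 6²), take (1·5 − 2·6, 1·6 + 2·5) = (5 − 12, 6 + 10) = (-7, 16); dropping signs (only squares matter) gives (7, 16); check 7² + 16² = 49 + 256 = 305 ✓.
  Scale by k = 2: (2·7, 2·16) = (14, 32).
Step 4: Order so x ≤ y and verify: 14² + 32² = 196 + 1024 = 1220 = n. ✓

n = 1220 = 14² + 32² (one valid representation with x ≤ y).


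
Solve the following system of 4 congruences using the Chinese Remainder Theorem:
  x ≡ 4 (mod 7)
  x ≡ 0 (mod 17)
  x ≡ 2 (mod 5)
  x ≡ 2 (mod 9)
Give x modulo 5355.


Product of moduli M = 7 · 17 · 5 · 9 = 5355.
Merge one congruence at a time:
  Start: x ≡ 4 (mod 7).
  Combine with x ≡ 0 (mod 17); new modulus lcm = 119.
    Write x = 4 + 7·t and substitute into x ≡ 0 (mod 17): 7·t ≡ 0 − 4 = -4 (mod 17).
    Reduce coefficients mod 17: 7·t ≡ 13 (mod 17).
    The inverse of 7 mod 17 is 5 (since 7·5 = 35 = 2·17 + 1), so t ≡ 5·13 = 65 ≡ 14 (mod 17).
    Then x = 4 + 7·14 = 102, valid modulo lcm(7, 17) = 119: x ≡ 102 (mod 119).
  Combine with x ≡ 2 (mod 5); new modulus lcm = 595.
    Write x = 102 + 119·t and substitute into x ≡ 2 (mod 5): 119·t ≡ 2 − 102 = -100 (mod 5).
    Reduce coefficients mod 5: 4·t ≡ 0 (mod 5).
    The inverse of 4 mod 5 is 4 (since 4·4 = 16 = 3·5 + 1), so t ≡ 4·0 = 0 ≡ 0 (mod 5).
    Then x = 102 + 119·0 = 102, valid modulo lcm(119, 5) = 595: x ≡ 102 (mod 595).
  Combine with x ≡ 2 (mod 9); new modulus lcm = 5355.
    Write x = 102 + 595·t and substitute into x ≡ 2 (mod 9): 595·t ≡ 2 − 102 = -100 (mod 9).
    Reduce coefficients mod 9: 1·t ≡ 8 (mod 9).
    So t ≡ 8 (mod 9).
    Then x = 102 + 595·8 = 4862, valid modulo lcm(595, 9) = 5355: x ≡ 4862 (mod 5355).
Verify against each original: 4862 mod 7 = 4, 4862 mod 17 = 0, 4862 mod 5 = 2, 4862 mod 9 = 2.

x ≡ 4862 (mod 5355).


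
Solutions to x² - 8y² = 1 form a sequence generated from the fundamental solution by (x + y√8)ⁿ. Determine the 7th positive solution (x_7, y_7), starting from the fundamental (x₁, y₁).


Step 1: Find the fundamental solution (x₁, y₁) of x² - 8y² = 1.
  Expand √8 as a continued fraction. a₀ = ⌊√8⌋ = 2; iterate m_{k+1} = d_k·a_k − m_k, d_{k+1} = (8 − m_{k+1}²)/d_k, a_{k+1} = ⌊(a₀ + m_{k+1})/d_{k+1}⌋ (starting m₀ = 0, d₀ = 1), with convergents p_k = a_k·p_{k-1} + p_{k-2}, q_k = a_k·q_{k-1} + q_{k-2} (p₋₁ = 1, q₋₁ = 0):
  k = 0: a₀ = 2; p₀/q₀ = 2/1; p₀² − 8·q₀² = 4 − 8 = -4.
  k = 1: m = 2, d = 4, a = ⌊(2 + 2)/4⌋ = 1; p/q = (1·2 + 1)/(1·1 + 0) = 3/1; p² − 8·q² = 9 − 8 = 1.
  The first convergent with p² − 8·q² = 1 gives the fundamental solution (x₁, y₁) = (3, 1).
Step 2: Apply the recurrence (x_{n+1}, y_{n+1}) = (x₁x_n + 8y₁y_n, x₁y_n + y₁x_n) repeatedly.
  From (x_1, y_1) = (3, 1): x_2 = 3·3 + 8·1·1 = 17; y_2 = 3·1 + 1·3 = 6.
  From (x_2, y_2) = (17, 6): x_3 = 3·17 + 8·1·6 = 99; y_3 = 3·6 + 1·17 = 35.
  From (x_3, y_3) = (99, 35): x_4 = 3·99 + 8·1·35 = 577; y_4 = 3·35 + 1·99 = 204.
  From (x_4, y_4) = (577, 204): x_5 = 3·577 + 8·1·204 = 3363; y_5 = 3·204 + 1·577 = 1189.
  From (x_5, y_5) = (3363, 1189): x_6 = 3·3363 + 8·1·1189 = 19601; y_6 = 3·1189 + 1·3363 = 6930.
  From (x_6, y_6) = (19601, 6930): x_7 = 3·19601 + 8·1·6930 = 114243; y_7 = 3·6930 + 1·19601 = 40391.
Step 3: Verify x_7² - 8·y_7² = 13051463049 - 13051463048 = 1 (should be 1). ✓

(x_1, y_1) = (3, 1); (x_7, y_7) = (114243, 40391).


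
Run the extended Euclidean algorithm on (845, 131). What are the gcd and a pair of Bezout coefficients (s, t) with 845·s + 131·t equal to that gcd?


Euclidean algorithm on (845, 131) — divide until remainder is 0:
  845 = 6 · 131 + 59
  131 = 2 · 59 + 13
  59 = 4 · 13 + 7
  13 = 1 · 7 + 6
  7 = 1 · 6 + 1
  6 = 6 · 1 + 0
gcd(845, 131) = 1.
Track Bezout coefficients alongside the remainders: start with r₀ = 845 = a·1 + b·0 (s = 1, t = 0) and r₁ = 131 = a·0 + b·1 (s = 0, t = 1); each new remainder r_{k+1} = r_{k-1} − q_k·r_k inherits s_{k+1} = s_{k-1} − q_k·s_k, t_{k+1} = t_{k-1} − q_k·t_k, so r_k = a·s_k + b·t_k at every step:
  q = 6: r = 59, s = 1 − 6·0 = 1, t = 0 − 6·1 = -6  (check: 845·1 + 131·(-6) = 59)
  q = 2: r = 13, s = 0 − 2·1 = -2, t = 1 − 2·(-6) = 13  (check: 845·(-2) + 131·13 = 13)
  q = 4: r = 7, s = 1 − 4·(-2) = 9, t = -6 − 4·13 = -58  (check: 845·9 + 131·(-58) = 7)
  q = 1: r = 6, s = -2 − 1·9 = -11, t = 13 − 1·(-58) = 71  (check: 845·(-11) + 131·71 = 6)
  q = 1: r = 1, s = 9 − 1·(-11) = 20, t = -58 − 1·71 = -129  (check: 845·20 + 131·(-129) = 1)
The row with r = 1 (the gcd) gives the Bezout coefficients s = 20, t = -129.
Result: 845 · (20) + 131 · (-129) = 1.

gcd(845, 131) = 1; s = 20, t = -129 (check: 845·20 + 131·(-129) = 1).


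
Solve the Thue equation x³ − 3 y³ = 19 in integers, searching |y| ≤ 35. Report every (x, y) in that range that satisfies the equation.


The equation is x³ - 3y³ = 19. For fixed y, x³ = 3·y³ + 19, so a solution requires the RHS to be a perfect cube.
Strategy: iterate y from -35 to 35, compute RHS = 3·y³ + 19, and check whether it is a (positive or negative) perfect cube.
Check small values of y:
  y = 0: RHS = 19 is not a perfect cube.
  y = 1: RHS = 22 is not a perfect cube.
  y = -1: RHS = 16 is not a perfect cube.
  y = 2: RHS = 43 is not a perfect cube.
  y = -2: RHS = -5 is not a perfect cube.
  y = 3: RHS = 100 is not a perfect cube.
  y = -3: RHS = -62 is not a perfect cube.
Continuing the search up to |y| = 35 finds no solutions either.
No (x, y) in the scanned range satisfies the equation.

No integer solutions with |y| ≤ 35.


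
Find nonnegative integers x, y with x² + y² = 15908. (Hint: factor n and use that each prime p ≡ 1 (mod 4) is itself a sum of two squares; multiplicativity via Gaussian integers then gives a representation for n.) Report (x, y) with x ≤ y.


Step 1: Factor n = 15908 = 2^2 · 41 · 97.
Step 2: Check the mod-4 condition on each prime factor: 2 = 2 (special); 41 ≡ 1 (mod 4), exponent 1; 97 ≡ 1 (mod 4), exponent 1.
All primes ≡ 3 (mod 4) appear to even exponent (or don't appear), so by the two-squares theorem n IS expressible as a sum of two squares.
Step 3: Build a representation. Group n = k² · m with k = 2 and m = 41 · 97 = 3977 (a product of primes ≡ 1 (mod 4)); a representation of m scales to one of n via (k·x)² + (k·y)² = k²(x² + y²). Each prime p ≡ 1 (mod 4) is itself a sum of two squares; find a² by testing p − a² for a perfect square:
  41: 41 − 1² = 40, 41 − 2² = 37, 41 − 3² = 32, 41 − 4² = 25 = 5² ⇒ 41 = 4² + 5².
  97: 97 − 1² = 96, 97 − 2² = 93, 97 − 3² = 88, 97 − 4² = 81 = 9² ⇒ 97 = 4² + 9².
  Combine using the Brahmagupta–Fibonacci identity (a² + b²)(c² + d²) = (ac − bd)² + (ad + bc)² = (ac + bd)² + (ad − bc)²:
  41 · 97 = 3977: from (4² + 5²)(4² + 9²), take (4·4 − 5·9, 4·9 + 5·4) = (16 − 45, 36 + 20) = (-29, 56); dropping signs (only squares matter) gives (29, 56); check 29² + 56² = 841 + 3136 = 3977 ✓.
  Scale by k = 2: (2·29, 2·56) = (58, 112).
Step 4: Order so x ≤ y and verify: 58² + 112² = 3364 + 12544 = 15908 = n. ✓

n = 15908 = 58² + 112² (one valid representation with x ≤ y).


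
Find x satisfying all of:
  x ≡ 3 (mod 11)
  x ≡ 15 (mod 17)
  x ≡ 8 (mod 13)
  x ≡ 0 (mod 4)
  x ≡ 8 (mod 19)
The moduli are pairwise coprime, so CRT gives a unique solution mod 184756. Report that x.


Product of moduli M = 11 · 17 · 13 · 4 · 19 = 184756.
Merge one congruence at a time:
  Start: x ≡ 3 (mod 11).
  Combine with x ≡ 15 (mod 17); new modulus lcm = 187.
    Write x = 3 + 11·t and substitute into x ≡ 15 (mod 17): 11·t ≡ 15 − 3 = 12 (mod 17).
    The inverse of 11 mod 17 is 14 (since 11·14 = 154 = 9·17 + 1), so t ≡ 14·12 = 168 ≡ 15 (mod 17).
    Then x = 3 + 11·15 = 168, valid modulo lcm(11, 17) = 187: x ≡ 168 (mod 187).
  Combine with x ≡ 8 (mod 13); new modulus lcm = 2431.
    Write x = 168 + 187·t and substitute into x ≡ 8 (mod 13): 187·t ≡ 8 − 168 = -160 (mod 13).
    Reduce coefficients mod 13: 5·t ≡ 9 (mod 13).
    The inverse of 5 mod 13 is 8 (since 5·8 = 40 = 3·13 + 1), so t ≡ 8·9 = 72 ≡ 7 (mod 13).
    Then x = 168 + 187·7 = 1477, valid modulo lcm(187, 13) = 2431: x ≡ 1477 (mod 2431).
  Combine with x ≡ 0 (mod 4); new modulus lcm = 9724.
    Write x = 1477 + 2431·t and substitute into x ≡ 0 (mod 4): 2431·t ≡ 0 − 1477 = -1477 (mod 4).
    Reduce coefficients mod 4: 3·t ≡ 3 (mod 4).
    The inverse of 3 mod 4 is 3 (since 3·3 = 9 = 2·4 + 1), so t ≡ 3·3 = 9 ≡ 1 (mod 4).
    Then x = 1477 + 2431·1 = 3908, valid modulo lcm(2431, 4) = 9724: x ≡ 3908 (mod 9724).
  Combine with x ≡ 8 (mod 19); new modulus lcm = 184756.
    Write x = 3908 + 9724·t and substitute into x ≡ 8 (mod 19): 9724·t ≡ 8 − 3908 = -3900 (mod 19).
    Reduce coefficients mod 19: 15·t ≡ 14 (mod 19).
    The inverse of 15 mod 19 is 14 (since 15·14 = 210 = 11·19 + 1), so t ≡ 14·14 = 196 ≡ 6 (mod 19).
    Then x = 3908 + 9724·6 = 62252, valid modulo lcm(9724, 19) = 184756: x ≡ 62252 (mod 184756).
Verify against each original: 62252 mod 11 = 3, 62252 mod 17 = 15, 62252 mod 13 = 8, 62252 mod 4 = 0, 62252 mod 19 = 8.

x ≡ 62252 (mod 184756).


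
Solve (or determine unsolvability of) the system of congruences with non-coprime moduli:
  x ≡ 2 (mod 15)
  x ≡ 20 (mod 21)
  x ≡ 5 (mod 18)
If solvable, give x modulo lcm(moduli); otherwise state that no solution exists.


Moduli 15, 21, 18 are not pairwise coprime, so CRT works modulo lcm(m_i) when all pairwise compatibility conditions hold.
Pairwise compatibility: gcd(m_i, m_j) must divide a_i - a_j for every pair.
Merge one congruence at a time:
  Start: x ≡ 2 (mod 15).
  Combine with x ≡ 20 (mod 21): gcd(15, 21) = 3; 20 - 2 = 18, which IS divisible by 3, so compatible.
    Write x = 2 + 15·t and substitute into x ≡ 20 (mod 21): 15·t ≡ 20 − 2 = 18 (mod 21).
    Divide the congruence (and modulus) by g = 3: 5·t ≡ 6 (mod 7).
    The inverse of 5 mod 7 is 3 (since 5·3 = 15 = 2·7 + 1), so t ≡ 3·6 = 18 ≡ 4 (mod 7).
    Then x = 2 + 15·4 = 62, valid modulo lcm(15, 21) = 105: x ≡ 62 (mod 105).
  Combine with x ≡ 5 (mod 18): gcd(105, 18) = 3; 5 - 62 = -57, which IS divisible by 3, so compatible.
    Write x = 62 + 105·t and substitute into x ≡ 5 (mod 18): 105·t ≡ 5 − 62 = -57 (mod 18).
    Divide the congruence (and modulus) by g = 3: 35·t ≡ -19 (mod 6).
    Reduce coefficients mod 6: 5·t ≡ 5 (mod 6).
    The inverse of 5 mod 6 is 5 (since 5·5 = 25 = 4·6 + 1), so t ≡ 5·5 = 25 ≡ 1 (mod 6).
    Then x = 62 + 105·1 = 167, valid modulo lcm(105, 18) = 630: x ≡ 167 (mod 630).
Verify: 167 mod 15 = 2, 167 mod 21 = 20, 167 mod 18 = 5.

x ≡ 167 (mod 630).


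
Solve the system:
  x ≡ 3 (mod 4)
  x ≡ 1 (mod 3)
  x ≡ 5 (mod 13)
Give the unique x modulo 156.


Moduli 4, 3, 13 are pairwise coprime; by CRT there is a unique solution modulo M = 4 · 3 · 13 = 156.
Solve pairwise, accumulating the modulus:
  Start with x ≡ 3 (mod 4).
  Combine with x ≡ 1 (mod 3): since gcd(4, 3) = 1, we get a unique residue mod 12.
    Write x = 3 + 4·t and substitute into x ≡ 1 (mod 3): 4·t ≡ 1 − 3 = -2 (mod 3).
    Reduce coefficients mod 3: 1·t ≡ 1 (mod 3).
    So t ≡ 1 (mod 3).
    Then x = 3 + 4·1 = 7, valid modulo lcm(4, 3) = 12: x ≡ 7 (mod 12).
  Combine with x ≡ 5 (mod 13): since gcd(12, 13) = 1, we get a unique residue mod 156.
    Write x = 7 + 12·t and substitute into x ≡ 5 (mod 13): 12·t ≡ 5 − 7 = -2 (mod 13).
    Reduce coefficients mod 13: 12·t ≡ 11 (mod 13).
    The inverse of 12 mod 13 is 12 (since 12·12 = 144 = 11·13 + 1), so t ≡ 12·11 = 132 ≡ 2 (mod 13).
    Then x = 7 + 12·2 = 31, valid modulo lcm(12, 13) = 156: x ≡ 31 (mod 156).
Verify: 31 mod 4 = 3 ✓, 31 mod 3 = 1 ✓, 31 mod 13 = 5 ✓.

x ≡ 31 (mod 156).


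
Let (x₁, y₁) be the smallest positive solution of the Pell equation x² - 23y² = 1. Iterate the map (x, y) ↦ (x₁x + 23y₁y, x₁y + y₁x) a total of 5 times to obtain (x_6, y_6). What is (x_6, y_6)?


Step 1: Find the fundamental solution (x₁, y₁) of x² - 23y² = 1.
  Expand √23 as a continued fraction. a₀ = ⌊√23⌋ = 4; iterate m_{k+1} = d_k·a_k − m_k, d_{k+1} = (23 − m_{k+1}²)/d_k, a_{k+1} = ⌊(a₀ + m_{k+1})/d_{k+1}⌋ (starting m₀ = 0, d₀ = 1), with convergents p_k = a_k·p_{k-1} + p_{k-2}, q_k = a_k·q_{k-1} + q_{k-2} (p₋₁ = 1, q₋₁ = 0):
  k = 0: a₀ = 4; p₀/q₀ = 4/1; p₀² − 23·q₀² = 16 − 23 = -7.
  k = 1: m = 4, d = 7, a = ⌊(4 + 4)/7⌋ = 1; p/q = (1·4 + 1)/(1·1 + 0) = 5/1; p² − 23·q² = 25 − 23 = 2.
  k = 2: m = 3, d = 2, a = ⌊(4 + 3)/2⌋ = 3; p/q = (3·5 + 4)/(3·1 + 1) = 19/4; p² − 23·q² = 361 − 368 = -7.
  k = 3: m = 3, d = 7, a = ⌊(4 + 3)/7⌋ = 1; p/q = (1·19 + 5)/(1·4 + 1) = 24/5; p² − 23·q² = 576 − 575 = 1.
  The first convergent with p² − 23·q² = 1 gives the fundamental solution (x₁, y₁) = (24, 5).
Step 2: Apply the recurrence (x_{n+1}, y_{n+1}) = (x₁x_n + 23y₁y_n, x₁y_n + y₁x_n) repeatedly.
  From (x_1, y_1) = (24, 5): x_2 = 24·24 + 23·5·5 = 1151; y_2 = 24·5 + 5·24 = 240.
  From (x_2, y_2) = (1151, 240): x_3 = 24·1151 + 23·5·240 = 55224; y_3 = 24·240 + 5·1151 = 11515.
  From (x_3, y_3) = (55224, 11515): x_4 = 24·55224 + 23·5·11515 = 2649601; y_4 = 24·11515 + 5·55224 = 552480.
  From (x_4, y_4) = (2649601, 552480): x_5 = 24·2649601 + 23·5·552480 = 127125624; y_5 = 24·552480 + 5·2649601 = 26507525.
  From (x_5, y_5) = (127125624, 26507525): x_6 = 24·127125624 + 23·5·26507525 = 6099380351; y_6 = 24·26507525 + 5·127125624 = 1271808720.
Step 3: Verify x_6² - 23·y_6² = 37202440666164883201 - 37202440666164883200 = 1 (should be 1). ✓

(x_1, y_1) = (24, 5); (x_6, y_6) = (6099380351, 1271808720).


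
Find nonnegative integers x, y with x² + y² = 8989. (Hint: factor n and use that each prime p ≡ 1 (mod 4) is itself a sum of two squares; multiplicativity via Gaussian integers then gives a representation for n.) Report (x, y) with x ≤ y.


Step 1: Factor n = 8989 = 89 · 101.
Step 2: Check the mod-4 condition on each prime factor: 89 ≡ 1 (mod 4), exponent 1; 101 ≡ 1 (mod 4), exponent 1.
All primes ≡ 3 (mod 4) appear to even exponent (or don't appear), so by the two-squares theorem n IS expressible as a sum of two squares.
Step 3: Build a representation. Here n = 89 · 101 is a product of primes ≡ 1 (mod 4). Each prime p ≡ 1 (mod 4) is itself a sum of two squares; find a² by testing p − a² for a perfect square:
  89: 89 − 1² = 88, 89 − 2² = 85, 89 − 3² = 80, 89 − 4² = 73, 89 − 5² = 64 = 8² ⇒ 89 = 5² + 8².
  101: 101 − 1² = 100 = 10² ⇒ 101 = 1² + 10².
  Combine using the Brahmagupta–Fibonacci identity (a² + b²)(c² + d²) = (ac − bd)² + (ad + bc)² = (ac + bd)² + (ad − bc)²:
  89 · 101 = 8989: from (5² + 8²)(1² + 10²), take (5·1 − 8·10, 5·10 + 8·1) = (5 − 80, 50 + 8) = (-75, 58); dropping signs (only squares matter) gives (75, 58); check 75² + 58² = 5625 + 3364 = 8989 ✓.
Step 4: Order so x ≤ y and verify: 58² + 75² = 3364 + 5625 = 8989 = n. ✓

n = 8989 = 58² + 75² (one valid representation with x ≤ y).


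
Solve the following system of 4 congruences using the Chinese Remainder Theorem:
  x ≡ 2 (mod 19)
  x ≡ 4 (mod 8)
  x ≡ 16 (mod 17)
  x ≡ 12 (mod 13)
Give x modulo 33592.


Product of moduli M = 19 · 8 · 17 · 13 = 33592.
Merge one congruence at a time:
  Start: x ≡ 2 (mod 19).
  Combine with x ≡ 4 (mod 8); new modulus lcm = 152.
    Write x = 2 + 19·t and substitute into x ≡ 4 (mod 8): 19·t ≡ 4 − 2 = 2 (mod 8).
    Reduce coefficients mod 8: 3·t ≡ 2 (mod 8).
    The inverse of 3 mod 8 is 3 (since 3·3 = 9 = 1·8 + 1), so t ≡ 3·2 = 6 ≡ 6 (mod 8).
    Then x = 2 + 19·6 = 116, valid modulo lcm(19, 8) = 152: x ≡ 116 (mod 152).
  Combine with x ≡ 16 (mod 17); new modulus lcm = 2584.
    Write x = 116 + 152·t and substitute into x ≡ 16 (mod 17): 152·t ≡ 16 − 116 = -100 (mod 17).
    Reduce coefficients mod 17: 16·t ≡ 2 (mod 17).
    The inverse of 16 mod 17 is 16 (since 16·16 = 256 = 15·17 + 1), so t ≡ 16·2 = 32 ≡ 15 (mod 17).
    Then x = 116 + 152·15 = 2396, valid modulo lcm(152, 17) = 2584: x ≡ 2396 (mod 2584).
  Combine with x ≡ 12 (mod 13); new modulus lcm = 33592.
    Write x = 2396 + 2584·t and substitute into x ≡ 12 (mod 13): 2584·t ≡ 12 − 2396 = -2384 (mod 13).
    Reduce coefficients mod 13: 10·t ≡ 8 (mod 13).
    The inverse of 10 mod 13 is 4 (since 10·4 = 40 = 3·13 + 1), so t ≡ 4·8 = 32 ≡ 6 (mod 13).
    Then x = 2396 + 2584·6 = 17900, valid modulo lcm(2584, 13) = 33592: x ≡ 17900 (mod 33592).
Verify against each original: 17900 mod 19 = 2, 17900 mod 8 = 4, 17900 mod 17 = 16, 17900 mod 13 = 12.

x ≡ 17900 (mod 33592).


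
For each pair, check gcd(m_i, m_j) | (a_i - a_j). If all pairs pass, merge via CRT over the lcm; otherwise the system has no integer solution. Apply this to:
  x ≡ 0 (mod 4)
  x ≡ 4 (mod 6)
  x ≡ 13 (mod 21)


Moduli 4, 6, 21 are not pairwise coprime, so CRT works modulo lcm(m_i) when all pairwise compatibility conditions hold.
Pairwise compatibility: gcd(m_i, m_j) must divide a_i - a_j for every pair.
Merge one congruence at a time:
  Start: x ≡ 0 (mod 4).
  Combine with x ≡ 4 (mod 6): gcd(4, 6) = 2; 4 - 0 = 4, which IS divisible by 2, so compatible.
    Write x = 0 + 4·t and substitute into x ≡ 4 (mod 6): 4·t ≡ 4 − 0 = 4 (mod 6).
    Divide the congruence (and modulus) by g = 2: 2·t ≡ 2 (mod 3).
    The inverse of 2 mod 3 is 2 (since 2·2 = 4 = 1·3 + 1), so t ≡ 2·2 = 4 ≡ 1 (mod 3).
    Then x = 0 + 4·1 = 4, valid modulo lcm(4, 6) = 12: x ≡ 4 (mod 12).
  Combine with x ≡ 13 (mod 21): gcd(12, 21) = 3; 13 - 4 = 9, which IS divisible by 3, so compatible.
    Write x = 4 + 12·t and substitute into x ≡ 13 (mod 21): 12·t ≡ 13 − 4 = 9 (mod 21).
    Divide the congruence (and modulus) by g = 3: 4·t ≡ 3 (mod 7).
    The inverse of 4 mod 7 is 2 (since 4·2 = 8 = 1·7 + 1), so t ≡ 2·3 = 6 ≡ 6 (mod 7).
    Then x = 4 + 12·6 = 76, valid modulo lcm(12, 21) = 84: x ≡ 76 (mod 84).
Verify: 76 mod 4 = 0, 76 mod 6 = 4, 76 mod 21 = 13.

x ≡ 76 (mod 84).


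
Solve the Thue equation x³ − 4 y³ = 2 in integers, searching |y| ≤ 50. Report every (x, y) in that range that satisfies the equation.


The equation is x³ - 4y³ = 2. For fixed y, x³ = 4·y³ + 2, so a solution requires the RHS to be a perfect cube.
Strategy: iterate y from -50 to 50, compute RHS = 4·y³ + 2, and check whether it is a (positive or negative) perfect cube.
Check small values of y:
  y = 0: RHS = 2 is not a perfect cube.
  y = 1: RHS = 6 is not a perfect cube.
  y = -1: RHS = -2 is not a perfect cube.
  y = 2: RHS = 34 is not a perfect cube.
  y = -2: RHS = -30 is not a perfect cube.
  y = 3: RHS = 110 is not a perfect cube.
  y = -3: RHS = -106 is not a perfect cube.
Continuing the search up to |y| = 50 finds no solutions either.
No (x, y) in the scanned range satisfies the equation.

No integer solutions with |y| ≤ 50.
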